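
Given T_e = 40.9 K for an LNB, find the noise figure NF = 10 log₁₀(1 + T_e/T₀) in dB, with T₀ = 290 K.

F = 1 + T_e/T₀ = 1 + 40.9/290 = 1.14103
NF = 10 log₁₀(1.14103) = 0.573 dB

0.573 dB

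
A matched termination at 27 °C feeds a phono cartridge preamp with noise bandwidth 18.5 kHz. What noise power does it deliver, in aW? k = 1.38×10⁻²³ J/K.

76.6 aW

T = 27 °C + 273.15 = 300.15 K
P_n = kTB = 1.38×10⁻²³ × 300.15 × 1.85×10⁴ = 7.66×10⁻¹⁷ W = 76.6 aW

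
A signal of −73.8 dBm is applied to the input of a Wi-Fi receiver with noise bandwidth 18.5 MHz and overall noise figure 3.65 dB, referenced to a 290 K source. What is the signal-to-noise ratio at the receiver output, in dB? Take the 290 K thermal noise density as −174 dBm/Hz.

23.9 dB

Noise floor: N = −174 + 10 log₁₀(B) + NF
10 log₁₀(1.85×10⁷) = 72.67 dB
N = −174 + 72.67 + 3.65 = −97.68 dBm
SNR = P_sig − N = −73.8 − (−97.68) = 23.88 dB → 23.9 dB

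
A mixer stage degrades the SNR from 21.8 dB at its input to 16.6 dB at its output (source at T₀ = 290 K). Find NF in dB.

NF (dB) = SNR_in(dB) − SNR_out(dB) when the source is at T₀
NF = 21.8 − 16.6 = 5.2 dB

5.2 dB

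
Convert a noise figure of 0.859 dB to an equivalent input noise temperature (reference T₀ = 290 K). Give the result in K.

63.4 K

F = 10^(0.859/10) = 1.21871
T_e = (F − 1)·T₀ = (1.21871 − 1) × 290 = 63.4 K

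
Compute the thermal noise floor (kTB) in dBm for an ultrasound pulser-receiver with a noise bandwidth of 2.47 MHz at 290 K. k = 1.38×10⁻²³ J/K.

P_n = kTB = 1.38×10⁻²³ × 290 × 2.47×10⁶ = 9.88×10⁻¹⁵ W
In dBm: 10 log₁₀(9.88×10⁻¹⁵ / 10⁻³) = −110.1 dBm

−110.1 dBm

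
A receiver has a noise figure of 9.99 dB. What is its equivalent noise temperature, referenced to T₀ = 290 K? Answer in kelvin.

2603 K

F = 10^(9.99/10) = 9.977
T_e = (F − 1)·T₀ = (9.977 − 1) × 290 = 2603 K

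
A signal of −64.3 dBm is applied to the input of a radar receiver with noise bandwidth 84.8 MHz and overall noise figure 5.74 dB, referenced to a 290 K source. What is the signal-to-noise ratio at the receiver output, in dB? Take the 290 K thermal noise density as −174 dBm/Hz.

Noise floor: N = −174 + 10 log₁₀(B) + NF
10 log₁₀(8.48×10⁷) = 79.28 dB
N = −174 + 79.28 + 5.74 = −88.98 dBm
SNR = P_sig − N = −64.3 − (−88.98) = 24.68 dB → 24.7 dB

24.7 dB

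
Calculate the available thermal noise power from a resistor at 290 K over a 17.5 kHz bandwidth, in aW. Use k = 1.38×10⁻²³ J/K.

70.0 aW

P_n = kTB = 1.38×10⁻²³ × 290 × 1.75×10⁴ = 7.00×10⁻¹⁷ W = 70.0 aW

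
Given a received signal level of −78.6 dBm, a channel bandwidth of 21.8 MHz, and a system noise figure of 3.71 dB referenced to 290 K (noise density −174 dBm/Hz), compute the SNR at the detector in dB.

Noise floor: N = −174 + 10 log₁₀(B) + NF
10 log₁₀(2.18×10⁷) = 73.38 dB
N = −174 + 73.38 + 3.71 = −96.91 dBm
SNR = P_sig − N = −78.6 − (−96.91) = 18.31 dB → 18.3 dB

18.3 dB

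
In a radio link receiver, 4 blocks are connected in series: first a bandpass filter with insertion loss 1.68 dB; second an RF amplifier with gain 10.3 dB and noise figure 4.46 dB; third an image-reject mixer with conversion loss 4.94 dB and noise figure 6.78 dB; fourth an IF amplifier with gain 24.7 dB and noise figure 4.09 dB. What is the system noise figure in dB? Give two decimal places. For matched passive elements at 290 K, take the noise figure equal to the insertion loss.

Convert to linear (a loss of L dB is a gain of −L dB): F_i = 10^(NF_i/10), G_i = 10^(G_i,dB/10)
  Stage 1: F_1 = 10^(1.68/10) = 1.472, G_1 = 10^(−1.68/10) = 0.6792
  Stage 2: F_2 = 10^(4.46/10) = 2.793, G_2 = 10^(10.3/10) = 10.72
  Stage 3: F_3 = 10^(6.78/10) = 4.764, G_3 = 10^(−4.94/10) = 0.3206
  Stage 4: F_4 = 10^(4.09/10) = 2.564, G_4 = 10^(24.7/10) = 295.1
Friis cascade:
  F = 1.472 + (2.793 − 1)/0.6792 + (4.764 − 1)/7.278 + (2.564 − 1)/2.333 = 5.299
NF = 10 log₁₀(5.299) = 7.24 dB

7.24 dB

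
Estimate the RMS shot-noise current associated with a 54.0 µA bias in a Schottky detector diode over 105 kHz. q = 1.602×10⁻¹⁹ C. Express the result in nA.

1.35 nA

I_n = √(2qI·B)
2qI·B = 2 × 1.602×10⁻¹⁹ × 5.40×10⁻⁵ × 1.05×10⁵ = 1.82×10⁻¹⁸ A²
I_n = √(1.82×10⁻¹⁸) = 1.35×10⁻⁹ A = 1.35 nA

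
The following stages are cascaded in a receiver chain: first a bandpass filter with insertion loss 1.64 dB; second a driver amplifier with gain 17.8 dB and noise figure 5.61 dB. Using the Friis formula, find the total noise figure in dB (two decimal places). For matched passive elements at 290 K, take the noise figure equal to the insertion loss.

7.25 dB

Convert to linear (a loss of L dB is a gain of −L dB): F_i = 10^(NF_i/10), G_i = 10^(G_i,dB/10)
  Stage 1: F_1 = 10^(1.64/10) = 1.459, G_1 = 10^(−1.64/10) = 0.6855
  Stage 2: F_2 = 10^(5.61/10) = 3.639, G_2 = 10^(17.8/10) = 60.26
Friis cascade:
  F = 1.459 + (3.639 − 1)/0.6855 = 5.309
NF = 10 log₁₀(5.309) = 7.25 dB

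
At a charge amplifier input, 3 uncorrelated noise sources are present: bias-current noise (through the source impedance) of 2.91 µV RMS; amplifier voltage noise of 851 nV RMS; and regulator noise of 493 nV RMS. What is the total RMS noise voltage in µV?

Uncorrelated sources add in power (mean-square): V_tot = √(ΣV_i²)
V_tot = √[(2.91×10⁻⁶)² + (8.51×10⁻⁷)² + (4.93×10⁻⁷)²] = 3.07×10⁻⁶ V = 3.07 µV

3.07 µV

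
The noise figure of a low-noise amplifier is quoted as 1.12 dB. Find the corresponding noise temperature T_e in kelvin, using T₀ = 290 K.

85.3 K

F = 10^(1.12/10) = 1.2942
T_e = (F − 1)·T₀ = (1.2942 − 1) × 290 = 85.3 K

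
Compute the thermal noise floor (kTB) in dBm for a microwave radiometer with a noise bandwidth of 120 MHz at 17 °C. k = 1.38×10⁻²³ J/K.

T = 17 °C + 273.15 = 290.15 K
P_n = kTB = 1.38×10⁻²³ × 290.15 × 1.20×10⁸ = 4.80×10⁻¹³ W
In dBm: 10 log₁₀(4.80×10⁻¹³ / 10⁻³) = −93.2 dBm

−93.2 dBm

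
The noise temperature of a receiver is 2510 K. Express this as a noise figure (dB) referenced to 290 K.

9.85 dB

F = 1 + T_e/T₀ = 1 + 2510/290 = 9.65517
NF = 10 log₁₀(9.65517) = 9.85 dB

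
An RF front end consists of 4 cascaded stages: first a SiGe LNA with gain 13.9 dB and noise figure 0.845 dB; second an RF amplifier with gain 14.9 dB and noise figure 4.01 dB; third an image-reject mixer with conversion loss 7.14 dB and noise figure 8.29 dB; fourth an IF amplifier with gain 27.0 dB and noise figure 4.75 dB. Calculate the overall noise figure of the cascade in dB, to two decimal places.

1.13 dB

Convert to linear (a loss of L dB is a gain of −L dB): F_i = 10^(NF_i/10), G_i = 10^(G_i,dB/10)
  Stage 1: F_1 = 10^(0.845/10) = 1.215, G_1 = 10^(13.9/10) = 24.55
  Stage 2: F_2 = 10^(4.01/10) = 2.518, G_2 = 10^(14.9/10) = 30.90
  Stage 3: F_3 = 10^(8.29/10) = 6.745, G_3 = 10^(−7.14/10) = 0.1932
  Stage 4: F_4 = 10^(4.75/10) = 2.985, G_4 = 10^(27.0/10) = 501.2
Friis cascade:
  F = 1.215 + (2.518 − 1)/24.55 + (6.745 − 1)/758.6 + (2.985 − 1)/146.6 = 1.298
NF = 10 log₁₀(1.298) = 1.13 dB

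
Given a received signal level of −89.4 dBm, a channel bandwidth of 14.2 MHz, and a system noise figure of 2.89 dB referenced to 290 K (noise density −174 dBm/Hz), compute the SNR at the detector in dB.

10.2 dB

Noise floor: N = −174 + 10 log₁₀(B) + NF
10 log₁₀(1.42×10⁷) = 71.52 dB
N = −174 + 71.52 + 2.89 = −99.59 dBm
SNR = P_sig − N = −89.4 − (−99.59) = 10.19 dB → 10.2 dB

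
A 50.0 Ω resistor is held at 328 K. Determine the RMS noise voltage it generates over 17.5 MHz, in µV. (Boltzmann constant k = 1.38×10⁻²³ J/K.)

3.98 µV

V_n = √(4kTRB)
4kTRB = 4 × 1.38×10⁻²³ × 328 × 5.00×10¹ × 1.75×10⁷ = 1.58×10⁻¹¹ V²
V_n = √(1.58×10⁻¹¹) = 3.98×10⁻⁶ V = 3.98 µV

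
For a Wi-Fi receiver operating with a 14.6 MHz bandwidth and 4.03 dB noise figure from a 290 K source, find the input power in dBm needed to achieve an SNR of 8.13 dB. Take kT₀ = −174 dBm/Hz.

−90.2 dBm

Sensitivity = −174 + 10 log₁₀(B) + NF + SNR_min
= −174 + 71.64 + 4.03 + 8.13
= −90.20 dBm → −90.2 dBm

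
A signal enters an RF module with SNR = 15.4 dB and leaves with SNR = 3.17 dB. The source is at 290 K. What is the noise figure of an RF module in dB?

NF (dB) = SNR_in(dB) − SNR_out(dB) when the source is at T₀
NF = 15.4 − 3.17 = 12.23 dB

12.23 dB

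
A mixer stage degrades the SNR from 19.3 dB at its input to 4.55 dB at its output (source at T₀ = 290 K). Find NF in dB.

NF (dB) = SNR_in(dB) − SNR_out(dB) when the source is at T₀
NF = 19.3 − 4.55 = 14.75 dB

14.75 dB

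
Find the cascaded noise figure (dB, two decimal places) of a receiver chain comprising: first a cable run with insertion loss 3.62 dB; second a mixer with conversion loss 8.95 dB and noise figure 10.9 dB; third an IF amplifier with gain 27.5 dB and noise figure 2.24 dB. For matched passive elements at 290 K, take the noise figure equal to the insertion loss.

16.08 dB

Convert to linear (a loss of L dB is a gain of −L dB): F_i = 10^(NF_i/10), G_i = 10^(G_i,dB/10)
  Stage 1: F_1 = 10^(3.62/10) = 2.301, G_1 = 10^(−3.62/10) = 0.4345
  Stage 2: F_2 = 10^(10.9/10) = 12.30, G_2 = 10^(−8.95/10) = 0.1274
  Stage 3: F_3 = 10^(2.24/10) = 1.675, G_3 = 10^(27.5/10) = 562.3
Friis cascade:
  F = 2.301 + (12.30 − 1)/0.4345 + (1.675 − 1)/0.05534 = 40.51
NF = 10 log₁₀(40.51) = 16.08 dB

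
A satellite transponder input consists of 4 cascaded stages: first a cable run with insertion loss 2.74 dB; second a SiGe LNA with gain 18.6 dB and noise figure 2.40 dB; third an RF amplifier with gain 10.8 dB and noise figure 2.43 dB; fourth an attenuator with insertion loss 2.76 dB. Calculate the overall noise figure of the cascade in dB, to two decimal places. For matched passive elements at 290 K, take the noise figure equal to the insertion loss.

Convert to linear (a loss of L dB is a gain of −L dB): F_i = 10^(NF_i/10), G_i = 10^(G_i,dB/10)
  Stage 1: F_1 = 10^(2.74/10) = 1.879, G_1 = 10^(−2.74/10) = 0.5321
  Stage 2: F_2 = 10^(2.40/10) = 1.738, G_2 = 10^(18.6/10) = 72.44
  Stage 3: F_3 = 10^(2.43/10) = 1.750, G_3 = 10^(10.8/10) = 12.02
  Stage 4: F_4 = 10^(2.76/10) = 1.888, G_4 = 10^(−2.76/10) = 0.5297
Friis cascade:
  F = 1.879 + (1.738 − 1)/0.5321 + (1.750 − 1)/38.55 + (1.888 − 1)/463.4 = 3.287
NF = 10 log₁₀(3.287) = 5.17 dB

5.17 dB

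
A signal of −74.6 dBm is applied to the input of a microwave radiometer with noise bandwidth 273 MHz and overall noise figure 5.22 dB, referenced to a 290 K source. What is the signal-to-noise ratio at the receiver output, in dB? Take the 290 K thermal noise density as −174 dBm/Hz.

Noise floor: N = −174 + 10 log₁₀(B) + NF
10 log₁₀(2.73×10⁸) = 84.36 dB
N = −174 + 84.36 + 5.22 = −84.42 dBm
SNR = P_sig − N = −74.6 − (−84.42) = 9.82 dB → 9.8 dB

9.8 dB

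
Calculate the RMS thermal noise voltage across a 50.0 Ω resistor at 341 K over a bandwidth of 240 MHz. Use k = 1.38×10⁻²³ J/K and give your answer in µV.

15.0 µV

V_n = √(4kTRB)
4kTRB = 4 × 1.38×10⁻²³ × 341 × 5.00×10¹ × 2.40×10⁸ = 2.26×10⁻¹⁰ V²
V_n = √(2.26×10⁻¹⁰) = 1.50×10⁻⁵ V = 15.0 µV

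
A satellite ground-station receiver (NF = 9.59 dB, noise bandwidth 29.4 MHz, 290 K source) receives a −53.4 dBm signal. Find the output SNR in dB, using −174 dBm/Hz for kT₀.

36.3 dB

Noise floor: N = −174 + 10 log₁₀(B) + NF
10 log₁₀(2.94×10⁷) = 74.68 dB
N = −174 + 74.68 + 9.59 = −89.73 dBm
SNR = P_sig − N = −53.4 − (−89.73) = 36.33 dB → 36.3 dB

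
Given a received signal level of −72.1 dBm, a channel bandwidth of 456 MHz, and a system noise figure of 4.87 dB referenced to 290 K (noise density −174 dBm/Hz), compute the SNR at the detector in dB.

Noise floor: N = −174 + 10 log₁₀(B) + NF
10 log₁₀(4.56×10⁸) = 86.59 dB
N = −174 + 86.59 + 4.87 = −82.54 dBm
SNR = P_sig − N = −72.1 − (−82.54) = 10.44 dB → 10.4 dB

10.4 dB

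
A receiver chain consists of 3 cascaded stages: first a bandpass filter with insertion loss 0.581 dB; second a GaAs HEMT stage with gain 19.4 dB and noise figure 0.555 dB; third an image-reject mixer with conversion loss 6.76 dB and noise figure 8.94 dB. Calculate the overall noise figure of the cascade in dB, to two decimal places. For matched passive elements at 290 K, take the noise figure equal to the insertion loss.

Convert to linear (a loss of L dB is a gain of −L dB): F_i = 10^(NF_i/10), G_i = 10^(G_i,dB/10)
  Stage 1: F_1 = 10^(0.581/10) = 1.143, G_1 = 10^(−0.581/10) = 0.8748
  Stage 2: F_2 = 10^(0.555/10) = 1.136, G_2 = 10^(19.4/10) = 87.10
  Stage 3: F_3 = 10^(8.94/10) = 7.834, G_3 = 10^(−6.76/10) = 0.2109
Friis cascade:
  F = 1.143 + (1.136 − 1)/0.8748 + (7.834 − 1)/76.19 = 1.389
NF = 10 log₁₀(1.389) = 1.43 dB

1.43 dB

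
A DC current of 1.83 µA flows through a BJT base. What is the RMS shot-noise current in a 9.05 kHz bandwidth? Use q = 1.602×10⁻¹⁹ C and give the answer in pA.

I_n = √(2qI·B)
2qI·B = 2 × 1.602×10⁻¹⁹ × 1.83×10⁻⁶ × 9.05×10³ = 5.31×10⁻²¹ A²
I_n = √(5.31×10⁻²¹) = 7.28×10⁻¹¹ A = 72.8 pA

72.8 pA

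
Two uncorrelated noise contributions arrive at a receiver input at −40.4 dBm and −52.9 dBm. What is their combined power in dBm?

Convert to linear, add, convert back:
P₁ = 9.12×10⁻⁸ W, P₂ = 5.13×10⁻⁹ W
P_tot = 9.63×10⁻⁸ W → 10 log₁₀(P_tot / 10⁻³) = −40.2 dBm

−40.2 dBm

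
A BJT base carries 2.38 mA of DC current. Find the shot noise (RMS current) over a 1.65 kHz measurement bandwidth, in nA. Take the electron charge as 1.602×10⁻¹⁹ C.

I_n = √(2qI·B)
2qI·B = 2 × 1.602×10⁻¹⁹ × 2.38×10⁻³ × 1.65×10³ = 1.26×10⁻¹⁸ A²
I_n = √(1.26×10⁻¹⁸) = 1.12×10⁻⁹ A = 1.12 nA

1.12 nA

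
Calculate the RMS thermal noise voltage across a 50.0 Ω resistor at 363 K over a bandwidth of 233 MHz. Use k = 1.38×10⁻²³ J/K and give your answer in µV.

15.3 µV

V_n = √(4kTRB)
4kTRB = 4 × 1.38×10⁻²³ × 363 × 5.00×10¹ × 2.33×10⁸ = 2.33×10⁻¹⁰ V²
V_n = √(2.33×10⁻¹⁰) = 1.53×10⁻⁵ V = 15.3 µV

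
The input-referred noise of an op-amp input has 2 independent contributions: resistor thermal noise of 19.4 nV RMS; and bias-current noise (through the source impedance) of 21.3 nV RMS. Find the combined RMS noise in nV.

28.8 nV

Uncorrelated sources add in power (mean-square): V_tot = √(ΣV_i²)
V_tot = √[(1.94×10⁻⁸)² + (2.13×10⁻⁸)²] = 2.88×10⁻⁸ V = 28.8 nV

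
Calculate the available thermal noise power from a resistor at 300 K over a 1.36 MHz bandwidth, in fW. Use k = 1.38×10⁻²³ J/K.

5.63 fW

P_n = kTB = 1.38×10⁻²³ × 300 × 1.36×10⁶ = 5.63×10⁻¹⁵ W = 5.63 fW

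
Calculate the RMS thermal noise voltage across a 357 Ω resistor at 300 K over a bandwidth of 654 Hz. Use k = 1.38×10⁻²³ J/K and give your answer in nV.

V_n = √(4kTRB)
4kTRB = 4 × 1.38×10⁻²³ × 300 × 3.57×10² × 6.54×10² = 3.87×10⁻¹⁵ V²
V_n = √(3.87×10⁻¹⁵) = 6.22×10⁻⁸ V = 62.2 nV

62.2 nV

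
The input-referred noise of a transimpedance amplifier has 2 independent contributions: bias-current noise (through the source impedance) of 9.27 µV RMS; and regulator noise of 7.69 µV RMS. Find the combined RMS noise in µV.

Uncorrelated sources add in power (mean-square): V_tot = √(ΣV_i²)
V_tot = √[(9.27×10⁻⁶)² + (7.69×10⁻⁶)²] = 1.20×10⁻⁵ V = 12.0 µV

12.0 µV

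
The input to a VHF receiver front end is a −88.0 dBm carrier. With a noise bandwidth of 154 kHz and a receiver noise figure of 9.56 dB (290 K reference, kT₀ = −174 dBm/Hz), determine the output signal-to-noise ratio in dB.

Noise floor: N = −174 + 10 log₁₀(B) + NF
10 log₁₀(1.54×10⁵) = 51.88 dB
N = −174 + 51.88 + 9.56 = −112.56 dBm
SNR = P_sig − N = −88.0 − (−112.56) = 24.56 dB → 24.6 dB

24.6 dB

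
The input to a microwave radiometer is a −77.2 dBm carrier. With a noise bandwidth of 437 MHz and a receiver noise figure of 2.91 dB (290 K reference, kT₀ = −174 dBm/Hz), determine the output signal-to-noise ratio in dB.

7.5 dB

Noise floor: N = −174 + 10 log₁₀(B) + NF
10 log₁₀(4.37×10⁸) = 86.4 dB
N = −174 + 86.4 + 2.91 = −84.69 dBm
SNR = P_sig − N = −77.2 − (−84.69) = 7.49 dB → 7.5 dB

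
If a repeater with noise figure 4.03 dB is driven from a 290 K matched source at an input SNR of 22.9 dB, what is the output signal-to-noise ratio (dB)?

By definition F = SNR_in/SNR_out, so in dB: SNR_out = SNR_in − NF
SNR_out = 22.9 − 4.03 = 18.87 dB

18.87 dB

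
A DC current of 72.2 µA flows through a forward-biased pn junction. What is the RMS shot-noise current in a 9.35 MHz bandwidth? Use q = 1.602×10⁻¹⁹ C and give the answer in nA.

I_n = √(2qI·B)
2qI·B = 2 × 1.602×10⁻¹⁹ × 7.22×10⁻⁵ × 9.35×10⁶ = 2.16×10⁻¹⁶ A²
I_n = √(2.16×10⁻¹⁶) = 1.47×10⁻⁸ A = 14.7 nA

14.7 nA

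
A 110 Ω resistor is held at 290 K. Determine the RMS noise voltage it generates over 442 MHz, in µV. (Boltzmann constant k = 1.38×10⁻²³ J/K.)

V_n = √(4kTRB)
4kTRB = 4 × 1.38×10⁻²³ × 290 × 1.10×10² × 4.42×10⁸ = 7.78×10⁻¹⁰ V²
V_n = √(7.78×10⁻¹⁰) = 2.79×10⁻⁵ V = 27.9 µV

27.9 µV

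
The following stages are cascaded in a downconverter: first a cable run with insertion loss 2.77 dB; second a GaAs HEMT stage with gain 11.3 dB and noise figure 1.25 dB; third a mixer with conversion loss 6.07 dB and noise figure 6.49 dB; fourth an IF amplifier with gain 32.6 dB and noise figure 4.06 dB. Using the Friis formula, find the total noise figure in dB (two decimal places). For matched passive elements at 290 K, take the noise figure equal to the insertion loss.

5.90 dB

Convert to linear (a loss of L dB is a gain of −L dB): F_i = 10^(NF_i/10), G_i = 10^(G_i,dB/10)
  Stage 1: F_1 = 10^(2.77/10) = 1.892, G_1 = 10^(−2.77/10) = 0.5284
  Stage 2: F_2 = 10^(1.25/10) = 1.334, G_2 = 10^(11.3/10) = 13.49
  Stage 3: F_3 = 10^(6.49/10) = 4.457, G_3 = 10^(−6.07/10) = 0.2472
  Stage 4: F_4 = 10^(4.06/10) = 2.547, G_4 = 10^(32.6/10) = 1820
Friis cascade:
  F = 1.892 + (1.334 − 1)/0.5284 + (4.457 − 1)/7.129 + (2.547 − 1)/1.762 = 3.886
NF = 10 log₁₀(3.886) = 5.90 dB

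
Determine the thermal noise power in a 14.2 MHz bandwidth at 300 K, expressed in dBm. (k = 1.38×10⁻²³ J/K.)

P_n = kTB = 1.38×10⁻²³ × 300 × 1.42×10⁷ = 5.88×10⁻¹⁴ W
In dBm: 10 log₁₀(5.88×10⁻¹⁴ / 10⁻³) = −102.3 dBm

−102.3 dBm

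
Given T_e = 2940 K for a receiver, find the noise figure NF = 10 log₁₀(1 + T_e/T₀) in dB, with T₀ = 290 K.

10.47 dB

F = 1 + T_e/T₀ = 1 + 2940/290 = 11.1379
NF = 10 log₁₀(11.1379) = 10.47 dB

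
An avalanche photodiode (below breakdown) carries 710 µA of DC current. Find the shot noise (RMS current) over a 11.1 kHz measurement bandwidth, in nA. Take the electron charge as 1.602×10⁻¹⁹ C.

1.59 nA

I_n = √(2qI·B)
2qI·B = 2 × 1.602×10⁻¹⁹ × 7.10×10⁻⁴ × 1.11×10⁴ = 2.53×10⁻¹⁸ A²
I_n = √(2.53×10⁻¹⁸) = 1.59×10⁻⁹ A = 1.59 nA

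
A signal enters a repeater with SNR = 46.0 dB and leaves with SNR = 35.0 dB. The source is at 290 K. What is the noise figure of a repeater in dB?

NF (dB) = SNR_in(dB) − SNR_out(dB) when the source is at T₀
NF = 46.0 − 35.0 = 11.0 dB

11.0 dB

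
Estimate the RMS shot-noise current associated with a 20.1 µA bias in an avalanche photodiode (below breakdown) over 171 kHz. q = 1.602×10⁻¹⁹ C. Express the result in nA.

1.05 nA

I_n = √(2qI·B)
2qI·B = 2 × 1.602×10⁻¹⁹ × 2.01×10⁻⁵ × 1.71×10⁵ = 1.10×10⁻¹⁸ A²
I_n = √(1.10×10⁻¹⁸) = 1.05×10⁻⁹ A = 1.05 nA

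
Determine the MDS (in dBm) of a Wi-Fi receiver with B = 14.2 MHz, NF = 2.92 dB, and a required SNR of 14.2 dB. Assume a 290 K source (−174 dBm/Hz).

Sensitivity = −174 + 10 log₁₀(B) + NF + SNR_min
= −174 + 71.52 + 2.92 + 14.2
= −85.36 dBm → −85.4 dBm

−85.4 dBm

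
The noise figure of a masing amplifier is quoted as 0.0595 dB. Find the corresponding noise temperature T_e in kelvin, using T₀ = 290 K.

4.00 K

F = 10^(0.0595/10) = 1.01379
T_e = (F − 1)·T₀ = (1.01379 − 1) × 290 = 4.00 K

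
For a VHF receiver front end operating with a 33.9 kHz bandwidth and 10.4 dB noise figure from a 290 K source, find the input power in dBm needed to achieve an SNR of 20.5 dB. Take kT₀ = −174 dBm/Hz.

Sensitivity = −174 + 10 log₁₀(B) + NF + SNR_min
= −174 + 45.3 + 10.4 + 20.5
= −97.8 dBm → −97.8 dBm

−97.8 dBm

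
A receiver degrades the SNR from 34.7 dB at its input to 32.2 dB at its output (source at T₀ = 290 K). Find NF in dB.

NF (dB) = SNR_in(dB) − SNR_out(dB) when the source is at T₀
NF = 34.7 − 32.2 = 2.5 dB

2.5 dB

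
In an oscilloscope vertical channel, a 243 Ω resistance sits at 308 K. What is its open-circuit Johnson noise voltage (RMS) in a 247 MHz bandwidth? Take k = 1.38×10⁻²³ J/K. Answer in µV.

V_n = √(4kTRB)
4kTRB = 4 × 1.38×10⁻²³ × 308 × 2.43×10² × 2.47×10⁸ = 1.02×10⁻⁹ V²
V_n = √(1.02×10⁻⁹) = 3.19×10⁻⁵ V = 31.9 µV

31.9 µV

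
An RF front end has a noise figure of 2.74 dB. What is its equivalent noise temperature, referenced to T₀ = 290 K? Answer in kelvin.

F = 10^(2.74/10) = 1.87932
T_e = (F − 1)·T₀ = (1.87932 − 1) × 290 = 255 K

255 K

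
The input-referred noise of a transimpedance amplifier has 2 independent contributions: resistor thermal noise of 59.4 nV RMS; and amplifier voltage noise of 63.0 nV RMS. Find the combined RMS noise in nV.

Uncorrelated sources add in power (mean-square): V_tot = √(ΣV_i²)
V_tot = √[(5.94×10⁻⁸)² + (6.30×10⁻⁸)²] = 8.66×10⁻⁸ V = 86.6 nV

86.6 nV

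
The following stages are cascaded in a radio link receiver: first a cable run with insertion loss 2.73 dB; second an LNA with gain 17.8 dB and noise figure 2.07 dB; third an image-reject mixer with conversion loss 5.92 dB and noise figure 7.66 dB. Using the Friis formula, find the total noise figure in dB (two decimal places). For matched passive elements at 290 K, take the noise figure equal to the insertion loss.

5.01 dB

Convert to linear (a loss of L dB is a gain of −L dB): F_i = 10^(NF_i/10), G_i = 10^(G_i,dB/10)
  Stage 1: F_1 = 10^(2.73/10) = 1.875, G_1 = 10^(−2.73/10) = 0.5333
  Stage 2: F_2 = 10^(2.07/10) = 1.611, G_2 = 10^(17.8/10) = 60.26
  Stage 3: F_3 = 10^(7.66/10) = 5.834, G_3 = 10^(−5.92/10) = 0.2559
Friis cascade:
  F = 1.875 + (1.611 − 1)/0.5333 + (5.834 − 1)/32.14 = 3.170
NF = 10 log₁₀(3.170) = 5.01 dB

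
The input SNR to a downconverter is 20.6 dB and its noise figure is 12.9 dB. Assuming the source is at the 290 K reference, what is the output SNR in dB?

7.7 dB

By definition F = SNR_in/SNR_out, so in dB: SNR_out = SNR_in − NF
SNR_out = 20.6 − 12.9 = 7.7 dB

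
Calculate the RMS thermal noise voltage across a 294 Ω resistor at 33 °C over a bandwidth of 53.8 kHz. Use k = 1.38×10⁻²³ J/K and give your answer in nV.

517 nV

T = 33 °C + 273.15 = 306.15 K
V_n = √(4kTRB)
4kTRB = 4 × 1.38×10⁻²³ × 306.15 × 2.94×10² × 5.38×10⁴ = 2.67×10⁻¹³ V²
V_n = √(2.67×10⁻¹³) = 5.17×10⁻⁷ V = 517 nV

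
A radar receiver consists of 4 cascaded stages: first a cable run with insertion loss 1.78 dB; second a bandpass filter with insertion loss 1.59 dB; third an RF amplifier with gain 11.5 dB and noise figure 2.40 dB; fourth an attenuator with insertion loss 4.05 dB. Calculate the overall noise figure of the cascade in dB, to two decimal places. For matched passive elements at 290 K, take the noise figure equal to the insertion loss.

6.03 dB

Convert to linear (a loss of L dB is a gain of −L dB): F_i = 10^(NF_i/10), G_i = 10^(G_i,dB/10)
  Stage 1: F_1 = 10^(1.78/10) = 1.507, G_1 = 10^(−1.78/10) = 0.6637
  Stage 2: F_2 = 10^(1.59/10) = 1.442, G_2 = 10^(−1.59/10) = 0.6934
  Stage 3: F_3 = 10^(2.40/10) = 1.738, G_3 = 10^(11.5/10) = 14.13
  Stage 4: F_4 = 10^(4.05/10) = 2.541, G_4 = 10^(−4.05/10) = 0.3936
Friis cascade:
  F = 1.507 + (1.442 − 1)/0.6637 + (1.738 − 1)/0.4603 + (2.541 − 1)/6.501 = 4.013
NF = 10 log₁₀(4.013) = 6.03 dB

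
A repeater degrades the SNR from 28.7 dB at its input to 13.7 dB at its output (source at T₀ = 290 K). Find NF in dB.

NF (dB) = SNR_in(dB) − SNR_out(dB) when the source is at T₀
NF = 28.7 − 13.7 = 15.0 dB

15.0 dB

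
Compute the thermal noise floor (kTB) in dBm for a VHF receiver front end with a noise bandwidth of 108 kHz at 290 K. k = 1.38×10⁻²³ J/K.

P_n = kTB = 1.38×10⁻²³ × 290 × 1.08×10⁵ = 4.32×10⁻¹⁶ W
In dBm: 10 log₁₀(4.32×10⁻¹⁶ / 10⁻³) = −123.6 dBm

−123.6 dBm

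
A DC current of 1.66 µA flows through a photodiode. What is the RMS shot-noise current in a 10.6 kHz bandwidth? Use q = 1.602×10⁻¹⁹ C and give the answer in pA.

75.1 pA

I_n = √(2qI·B)
2qI·B = 2 × 1.602×10⁻¹⁹ × 1.66×10⁻⁶ × 1.06×10⁴ = 5.64×10⁻²¹ A²
I_n = √(5.64×10⁻²¹) = 7.51×10⁻¹¹ A = 75.1 pA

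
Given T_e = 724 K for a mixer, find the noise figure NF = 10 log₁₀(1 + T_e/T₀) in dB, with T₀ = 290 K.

5.44 dB

F = 1 + T_e/T₀ = 1 + 724/290 = 3.49655
NF = 10 log₁₀(3.49655) = 5.44 dB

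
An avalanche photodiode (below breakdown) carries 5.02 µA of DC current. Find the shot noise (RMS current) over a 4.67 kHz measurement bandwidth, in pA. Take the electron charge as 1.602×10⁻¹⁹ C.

I_n = √(2qI·B)
2qI·B = 2 × 1.602×10⁻¹⁹ × 5.02×10⁻⁶ × 4.67×10³ = 7.51×10⁻²¹ A²
I_n = √(7.51×10⁻²¹) = 8.67×10⁻¹¹ A = 86.7 pA

86.7 pA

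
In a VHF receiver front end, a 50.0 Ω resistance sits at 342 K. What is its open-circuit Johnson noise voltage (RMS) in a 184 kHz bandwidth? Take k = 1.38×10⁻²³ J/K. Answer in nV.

417 nV

V_n = √(4kTRB)
4kTRB = 4 × 1.38×10⁻²³ × 342 × 5.00×10¹ × 1.84×10⁵ = 1.74×10⁻¹³ V²
V_n = √(1.74×10⁻¹³) = 4.17×10⁻⁷ V = 417 nV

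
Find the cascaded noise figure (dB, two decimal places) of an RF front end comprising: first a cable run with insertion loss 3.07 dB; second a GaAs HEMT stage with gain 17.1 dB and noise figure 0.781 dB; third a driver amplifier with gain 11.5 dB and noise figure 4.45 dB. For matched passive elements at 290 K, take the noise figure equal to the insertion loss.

3.98 dB

Convert to linear (a loss of L dB is a gain of −L dB): F_i = 10^(NF_i/10), G_i = 10^(G_i,dB/10)
  Stage 1: F_1 = 10^(3.07/10) = 2.028, G_1 = 10^(−3.07/10) = 0.4932
  Stage 2: F_2 = 10^(0.781/10) = 1.197, G_2 = 10^(17.1/10) = 51.29
  Stage 3: F_3 = 10^(4.45/10) = 2.786, G_3 = 10^(11.5/10) = 14.13
Friis cascade:
  F = 2.028 + (1.197 − 1)/0.4932 + (2.786 − 1)/25.29 = 2.498
NF = 10 log₁₀(2.498) = 3.98 dB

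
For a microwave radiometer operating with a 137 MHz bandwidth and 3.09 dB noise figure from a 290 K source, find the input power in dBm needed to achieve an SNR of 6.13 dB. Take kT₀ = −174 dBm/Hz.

−83.4 dBm

Sensitivity = −174 + 10 log₁₀(B) + NF + SNR_min
= −174 + 81.37 + 3.09 + 6.13
= −83.41 dBm → −83.4 dBm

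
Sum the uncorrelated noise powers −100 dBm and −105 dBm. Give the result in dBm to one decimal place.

−98.8 dBm

Convert to linear, add, convert back:
P₁ = 1.00×10⁻¹³ W, P₂ = 3.16×10⁻¹⁴ W
P_tot = 1.32×10⁻¹³ W → 10 log₁₀(P_tot / 10⁻³) = −98.8 dBm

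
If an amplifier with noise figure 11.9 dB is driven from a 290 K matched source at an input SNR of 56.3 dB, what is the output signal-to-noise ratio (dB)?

By definition F = SNR_in/SNR_out, so in dB: SNR_out = SNR_in − NF
SNR_out = 56.3 − 11.9 = 44.4 dB

44.4 dB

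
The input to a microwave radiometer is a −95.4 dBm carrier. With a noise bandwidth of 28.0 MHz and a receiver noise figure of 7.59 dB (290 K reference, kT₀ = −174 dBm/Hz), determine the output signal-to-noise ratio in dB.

Noise floor: N = −174 + 10 log₁₀(B) + NF
10 log₁₀(2.80×10⁷) = 74.47 dB
N = −174 + 74.47 + 7.59 = −91.94 dBm
SNR = P_sig − N = −95.4 − (−91.94) = −3.46 dB → −3.5 dB

−3.5 dB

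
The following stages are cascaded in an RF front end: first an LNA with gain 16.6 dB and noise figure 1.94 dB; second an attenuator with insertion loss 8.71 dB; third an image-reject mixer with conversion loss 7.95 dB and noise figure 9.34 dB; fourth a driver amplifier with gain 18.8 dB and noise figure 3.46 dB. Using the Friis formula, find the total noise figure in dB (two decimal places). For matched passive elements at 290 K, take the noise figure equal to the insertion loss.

Convert to linear (a loss of L dB is a gain of −L dB): F_i = 10^(NF_i/10), G_i = 10^(G_i,dB/10)
  Stage 1: F_1 = 10^(1.94/10) = 1.563, G_1 = 10^(16.6/10) = 45.71
  Stage 2: F_2 = 10^(8.71/10) = 7.430, G_2 = 10^(−8.71/10) = 0.1346
  Stage 3: F_3 = 10^(9.34/10) = 8.590, G_3 = 10^(−7.95/10) = 0.1603
  Stage 4: F_4 = 10^(3.46/10) = 2.218, G_4 = 10^(18.8/10) = 75.86
Friis cascade:
  F = 1.563 + (7.430 − 1)/45.71 + (8.590 − 1)/6.152 + (2.218 − 1)/0.9863 = 4.173
NF = 10 log₁₀(4.173) = 6.20 dB

6.20 dB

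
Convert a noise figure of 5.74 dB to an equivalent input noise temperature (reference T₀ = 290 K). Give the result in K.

797 K

F = 10^(5.74/10) = 3.74973
T_e = (F − 1)·T₀ = (3.74973 − 1) × 290 = 797 K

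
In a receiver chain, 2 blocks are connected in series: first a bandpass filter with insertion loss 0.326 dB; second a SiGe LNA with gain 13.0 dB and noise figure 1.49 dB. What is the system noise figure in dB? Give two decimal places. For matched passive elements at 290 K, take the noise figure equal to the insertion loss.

Convert to linear (a loss of L dB is a gain of −L dB): F_i = 10^(NF_i/10), G_i = 10^(G_i,dB/10)
  Stage 1: F_1 = 10^(0.326/10) = 1.078, G_1 = 10^(−0.326/10) = 0.9277
  Stage 2: F_2 = 10^(1.49/10) = 1.409, G_2 = 10^(13.0/10) = 19.95
Friis cascade:
  F = 1.078 + (1.409 − 1)/0.9277 = 1.519
NF = 10 log₁₀(1.519) = 1.82 dB

1.82 dB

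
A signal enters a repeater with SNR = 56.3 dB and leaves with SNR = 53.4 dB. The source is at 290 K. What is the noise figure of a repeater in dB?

2.9 dB

NF (dB) = SNR_in(dB) − SNR_out(dB) when the source is at T₀
NF = 56.3 − 53.4 = 2.9 dB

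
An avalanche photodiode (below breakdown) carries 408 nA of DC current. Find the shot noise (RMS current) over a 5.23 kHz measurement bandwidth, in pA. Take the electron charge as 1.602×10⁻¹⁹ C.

I_n = √(2qI·B)
2qI·B = 2 × 1.602×10⁻¹⁹ × 4.08×10⁻⁷ × 5.23×10³ = 6.84×10⁻²² A²
I_n = √(6.84×10⁻²²) = 2.61×10⁻¹¹ A = 26.1 pA

26.1 pA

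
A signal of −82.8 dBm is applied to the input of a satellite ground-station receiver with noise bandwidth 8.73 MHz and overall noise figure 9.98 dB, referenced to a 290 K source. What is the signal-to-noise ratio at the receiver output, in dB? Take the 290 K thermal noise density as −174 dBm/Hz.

Noise floor: N = −174 + 10 log₁₀(B) + NF
10 log₁₀(8.73×10⁶) = 69.41 dB
N = −174 + 69.41 + 9.98 = −94.61 dBm
SNR = P_sig − N = −82.8 − (−94.61) = 11.81 dB → 11.8 dB

11.8 dB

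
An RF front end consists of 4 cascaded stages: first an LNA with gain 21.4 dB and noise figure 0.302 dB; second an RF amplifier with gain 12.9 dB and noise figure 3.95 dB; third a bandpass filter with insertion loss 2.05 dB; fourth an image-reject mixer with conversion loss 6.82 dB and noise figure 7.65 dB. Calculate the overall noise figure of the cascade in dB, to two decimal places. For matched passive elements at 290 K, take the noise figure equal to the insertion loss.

Convert to linear (a loss of L dB is a gain of −L dB): F_i = 10^(NF_i/10), G_i = 10^(G_i,dB/10)
  Stage 1: F_1 = 10^(0.302/10) = 1.072, G_1 = 10^(21.4/10) = 138.0
  Stage 2: F_2 = 10^(3.95/10) = 2.483, G_2 = 10^(12.9/10) = 19.50
  Stage 3: F_3 = 10^(2.05/10) = 1.603, G_3 = 10^(−2.05/10) = 0.6237
  Stage 4: F_4 = 10^(7.65/10) = 5.821, G_4 = 10^(−6.82/10) = 0.2080
Friis cascade:
  F = 1.072 + (2.483 − 1)/138.0 + (1.603 − 1)/2692 + (5.821 − 1)/1679 = 1.086
NF = 10 log₁₀(1.086) = 0.36 dB

0.36 dB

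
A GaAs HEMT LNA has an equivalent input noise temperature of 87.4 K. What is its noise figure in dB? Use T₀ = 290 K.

F = 1 + T_e/T₀ = 1 + 87.4/290 = 1.30138
NF = 10 log₁₀(1.30138) = 1.14 dB

1.14 dB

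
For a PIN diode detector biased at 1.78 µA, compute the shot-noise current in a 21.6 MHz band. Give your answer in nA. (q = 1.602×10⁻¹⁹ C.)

I_n = √(2qI·B)
2qI·B = 2 × 1.602×10⁻¹⁹ × 1.78×10⁻⁶ × 2.16×10⁷ = 1.23×10⁻¹⁷ A²
I_n = √(1.23×10⁻¹⁷) = 3.51×10⁻⁹ A = 3.51 nA

3.51 nA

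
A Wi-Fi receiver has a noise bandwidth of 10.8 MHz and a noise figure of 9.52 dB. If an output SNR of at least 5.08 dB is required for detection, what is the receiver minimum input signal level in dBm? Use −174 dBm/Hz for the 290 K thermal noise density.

Sensitivity = −174 + 10 log₁₀(B) + NF + SNR_min
= −174 + 70.33 + 9.52 + 5.08
= −89.07 dBm → −89.1 dBm

−89.1 dBm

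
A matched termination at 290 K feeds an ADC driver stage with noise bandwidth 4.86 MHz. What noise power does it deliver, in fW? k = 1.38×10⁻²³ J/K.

P_n = kTB = 1.38×10⁻²³ × 290 × 4.86×10⁶ = 1.94×10⁻¹⁴ W = 19.4 fW

19.4 fW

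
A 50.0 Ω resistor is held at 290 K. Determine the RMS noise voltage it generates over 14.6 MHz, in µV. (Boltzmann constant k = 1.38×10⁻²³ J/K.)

3.42 µV

V_n = √(4kTRB)
4kTRB = 4 × 1.38×10⁻²³ × 290 × 5.00×10¹ × 1.46×10⁷ = 1.17×10⁻¹¹ V²
V_n = √(1.17×10⁻¹¹) = 3.42×10⁻⁶ V = 3.42 µV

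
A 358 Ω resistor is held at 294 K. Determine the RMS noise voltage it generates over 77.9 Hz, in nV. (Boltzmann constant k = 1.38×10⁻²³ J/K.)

21.3 nV

V_n = √(4kTRB)
4kTRB = 4 × 1.38×10⁻²³ × 294 × 3.58×10² × 7.79×10¹ = 4.53×10⁻¹⁶ V²
V_n = √(4.53×10⁻¹⁶) = 2.13×10⁻⁸ V = 21.3 nV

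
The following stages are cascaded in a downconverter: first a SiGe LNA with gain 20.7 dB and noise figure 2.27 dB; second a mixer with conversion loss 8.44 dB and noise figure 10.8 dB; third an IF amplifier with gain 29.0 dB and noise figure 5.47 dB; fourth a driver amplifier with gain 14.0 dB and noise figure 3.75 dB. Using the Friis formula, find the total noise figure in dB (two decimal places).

2.86 dB

Convert to linear (a loss of L dB is a gain of −L dB): F_i = 10^(NF_i/10), G_i = 10^(G_i,dB/10)
  Stage 1: F_1 = 10^(2.27/10) = 1.687, G_1 = 10^(20.7/10) = 117.5
  Stage 2: F_2 = 10^(10.8/10) = 12.02, G_2 = 10^(−8.44/10) = 0.1432
  Stage 3: F_3 = 10^(5.47/10) = 3.524, G_3 = 10^(29.0/10) = 794.3
  Stage 4: F_4 = 10^(3.75/10) = 2.371, G_4 = 10^(14.0/10) = 25.12
Friis cascade:
  F = 1.687 + (12.02 − 1)/117.5 + (3.524 − 1)/16.83 + (2.371 − 1)/1.337×10⁴ = 1.930
NF = 10 log₁₀(1.930) = 2.86 dB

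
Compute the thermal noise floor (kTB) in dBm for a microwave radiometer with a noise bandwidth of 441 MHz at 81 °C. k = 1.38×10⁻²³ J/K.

−86.7 dBm

T = 81 °C + 273.15 = 354.15 K
P_n = kTB = 1.38×10⁻²³ × 354.15 × 4.41×10⁸ = 2.16×10⁻¹² W
In dBm: 10 log₁₀(2.16×10⁻¹² / 10⁻³) = −86.7 dBm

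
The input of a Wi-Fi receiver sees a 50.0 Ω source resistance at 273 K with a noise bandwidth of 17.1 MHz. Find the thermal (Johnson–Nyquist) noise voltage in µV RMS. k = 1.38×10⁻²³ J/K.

V_n = √(4kTRB)
4kTRB = 4 × 1.38×10⁻²³ × 273 × 5.00×10¹ × 1.71×10⁷ = 1.29×10⁻¹¹ V²
V_n = √(1.29×10⁻¹¹) = 3.59×10⁻⁶ V = 3.59 µV

3.59 µV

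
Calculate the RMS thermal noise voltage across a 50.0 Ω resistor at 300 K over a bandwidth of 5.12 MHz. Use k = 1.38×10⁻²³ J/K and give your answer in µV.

2.06 µV

V_n = √(4kTRB)
4kTRB = 4 × 1.38×10⁻²³ × 300 × 5.00×10¹ × 5.12×10⁶ = 4.24×10⁻¹² V²
V_n = √(4.24×10⁻¹²) = 2.06×10⁻⁶ V = 2.06 µV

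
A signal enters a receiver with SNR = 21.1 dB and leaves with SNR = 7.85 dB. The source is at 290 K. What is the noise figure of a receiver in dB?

13.25 dB

NF (dB) = SNR_in(dB) − SNR_out(dB) when the source is at T₀
NF = 21.1 − 7.85 = 13.25 dB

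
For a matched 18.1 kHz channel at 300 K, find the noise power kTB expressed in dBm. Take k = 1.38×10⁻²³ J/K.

−131.3 dBm

P_n = kTB = 1.38×10⁻²³ × 300 × 1.81×10⁴ = 7.49×10⁻¹⁷ W
In dBm: 10 log₁₀(7.49×10⁻¹⁷ / 10⁻³) = −131.3 dBm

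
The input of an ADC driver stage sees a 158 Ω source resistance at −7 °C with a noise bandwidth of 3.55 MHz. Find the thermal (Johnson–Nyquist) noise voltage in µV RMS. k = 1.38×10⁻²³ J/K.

2.87 µV

T = −7 °C + 273.15 = 266.15 K
V_n = √(4kTRB)
4kTRB = 4 × 1.38×10⁻²³ × 266.15 × 1.58×10² × 3.55×10⁶ = 8.24×10⁻¹² V²
V_n = √(8.24×10⁻¹²) = 2.87×10⁻⁶ V = 2.87 µV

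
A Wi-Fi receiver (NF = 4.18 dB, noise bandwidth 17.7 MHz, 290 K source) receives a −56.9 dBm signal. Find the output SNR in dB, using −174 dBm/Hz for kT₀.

Noise floor: N = −174 + 10 log₁₀(B) + NF
10 log₁₀(1.77×10⁷) = 72.48 dB
N = −174 + 72.48 + 4.18 = −97.34 dBm
SNR = P_sig − N = −56.9 − (−97.34) = 40.44 dB → 40.4 dB

40.4 dB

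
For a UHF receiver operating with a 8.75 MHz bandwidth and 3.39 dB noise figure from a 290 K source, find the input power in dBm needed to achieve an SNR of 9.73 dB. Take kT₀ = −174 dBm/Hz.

Sensitivity = −174 + 10 log₁₀(B) + NF + SNR_min
= −174 + 69.42 + 3.39 + 9.73
= −91.46 dBm → −91.5 dBm

−91.5 dBm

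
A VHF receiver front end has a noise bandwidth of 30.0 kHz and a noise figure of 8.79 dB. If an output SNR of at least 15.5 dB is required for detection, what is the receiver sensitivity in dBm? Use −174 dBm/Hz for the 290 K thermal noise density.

−104.9 dBm

Sensitivity = −174 + 10 log₁₀(B) + NF + SNR_min
= −174 + 44.77 + 8.79 + 15.5
= −104.94 dBm → −104.9 dBm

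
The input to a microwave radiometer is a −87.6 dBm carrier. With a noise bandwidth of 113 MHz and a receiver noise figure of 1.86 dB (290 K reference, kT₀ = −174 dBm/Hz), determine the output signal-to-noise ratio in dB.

4.0 dB

Noise floor: N = −174 + 10 log₁₀(B) + NF
10 log₁₀(1.13×10⁸) = 80.53 dB
N = −174 + 80.53 + 1.86 = −91.61 dBm
SNR = P_sig − N = −87.6 − (−91.61) = 4.01 dB → 4.0 dB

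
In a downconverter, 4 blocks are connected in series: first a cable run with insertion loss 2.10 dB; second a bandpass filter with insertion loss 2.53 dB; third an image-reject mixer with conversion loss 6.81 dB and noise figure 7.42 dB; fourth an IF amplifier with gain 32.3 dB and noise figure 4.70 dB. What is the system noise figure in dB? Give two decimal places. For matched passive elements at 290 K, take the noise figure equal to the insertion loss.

16.36 dB

Convert to linear (a loss of L dB is a gain of −L dB): F_i = 10^(NF_i/10), G_i = 10^(G_i,dB/10)
  Stage 1: F_1 = 10^(2.10/10) = 1.622, G_1 = 10^(−2.10/10) = 0.6166
  Stage 2: F_2 = 10^(2.53/10) = 1.791, G_2 = 10^(−2.53/10) = 0.5585
  Stage 3: F_3 = 10^(7.42/10) = 5.521, G_3 = 10^(−6.81/10) = 0.2084
  Stage 4: F_4 = 10^(4.70/10) = 2.951, G_4 = 10^(32.3/10) = 1698
Friis cascade:
  F = 1.622 + (1.791 − 1)/0.6166 + (5.521 − 1)/0.3443 + (2.951 − 1)/0.07178 = 43.22
NF = 10 log₁₀(43.22) = 16.36 dB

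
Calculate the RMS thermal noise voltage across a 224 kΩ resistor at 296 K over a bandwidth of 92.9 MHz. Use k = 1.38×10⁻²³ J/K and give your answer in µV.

583 µV

V_n = √(4kTRB)
4kTRB = 4 × 1.38×10⁻²³ × 296 × 2.24×10⁵ × 9.29×10⁷ = 3.40×10⁻⁷ V²
V_n = √(3.40×10⁻⁷) = 5.83×10⁻⁴ V = 583 µV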